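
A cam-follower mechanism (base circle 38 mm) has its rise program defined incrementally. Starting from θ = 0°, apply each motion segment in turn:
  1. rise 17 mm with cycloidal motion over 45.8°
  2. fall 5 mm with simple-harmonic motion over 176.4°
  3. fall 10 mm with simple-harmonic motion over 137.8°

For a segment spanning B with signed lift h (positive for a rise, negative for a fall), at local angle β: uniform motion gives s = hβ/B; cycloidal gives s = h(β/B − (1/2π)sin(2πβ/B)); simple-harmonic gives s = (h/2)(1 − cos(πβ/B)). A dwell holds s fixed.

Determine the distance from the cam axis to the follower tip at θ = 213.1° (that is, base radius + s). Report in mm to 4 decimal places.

seg 1 [0°–45.8°] cycloidal, h=17: full span → s += 17 → s = 17.0000
seg 2 [45.8°–222.2°] simple-harmonic, h=-5: θ=213.1° here. β=167.3, B=176.4. -5/2·(1 − cos(π·0.9484)) = -4.9672 → s = 12.0328
radial distance = base radius + s = 38 + 12.0328 = 50.0328

50.0328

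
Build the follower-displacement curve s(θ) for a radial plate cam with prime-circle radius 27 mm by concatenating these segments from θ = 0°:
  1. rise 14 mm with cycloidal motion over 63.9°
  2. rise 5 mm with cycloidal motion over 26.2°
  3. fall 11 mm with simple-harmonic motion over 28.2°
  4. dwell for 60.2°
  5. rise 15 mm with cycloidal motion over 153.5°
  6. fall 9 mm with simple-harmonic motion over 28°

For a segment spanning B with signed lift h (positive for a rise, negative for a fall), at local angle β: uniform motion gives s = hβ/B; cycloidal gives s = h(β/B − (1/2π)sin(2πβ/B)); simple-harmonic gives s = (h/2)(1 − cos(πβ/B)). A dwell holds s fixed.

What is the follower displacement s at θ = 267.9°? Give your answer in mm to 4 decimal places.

seg 1 [0°–63.9°] cycloidal, h=14: full span → s += 14 → s = 14.0000
seg 2 [63.9°–90.1°] cycloidal, h=5: full span → s += 5 → s = 19.0000
seg 3 [90.1°–118.3°] simple-harmonic, h=-11: full span → s += -11 → s = 8.0000
seg 4 [118.3°–178.5°] dwell: s stays 8.0000
seg 5 [178.5°–332°] cycloidal, h=15: θ=267.9° here. β=89.4, B=153.5. 15·(0.5824 − sin(2π·0.5824)/(2π)) = 9.9178 → s = 17.9178

17.9178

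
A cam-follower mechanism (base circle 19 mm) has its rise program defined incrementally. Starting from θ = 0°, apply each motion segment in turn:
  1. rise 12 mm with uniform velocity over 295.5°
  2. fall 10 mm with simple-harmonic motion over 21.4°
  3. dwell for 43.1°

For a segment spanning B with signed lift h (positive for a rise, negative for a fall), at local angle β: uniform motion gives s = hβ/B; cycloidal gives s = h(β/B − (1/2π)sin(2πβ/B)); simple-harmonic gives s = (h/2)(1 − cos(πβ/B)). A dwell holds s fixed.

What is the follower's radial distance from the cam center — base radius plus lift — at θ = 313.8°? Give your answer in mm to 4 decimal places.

seg 1 [0°–295.5°] uniform, h=12: full span → s += 12 → s = 12.0000
seg 2 [295.5°–316.9°] simple-harmonic, h=-10: θ=313.8° here. β=18.3, B=21.4. -10/2·(1 − cos(π·0.8551)) = -9.4911 → s = 2.5089
radial distance = base radius + s = 19 + 2.5089 = 21.5089

21.5089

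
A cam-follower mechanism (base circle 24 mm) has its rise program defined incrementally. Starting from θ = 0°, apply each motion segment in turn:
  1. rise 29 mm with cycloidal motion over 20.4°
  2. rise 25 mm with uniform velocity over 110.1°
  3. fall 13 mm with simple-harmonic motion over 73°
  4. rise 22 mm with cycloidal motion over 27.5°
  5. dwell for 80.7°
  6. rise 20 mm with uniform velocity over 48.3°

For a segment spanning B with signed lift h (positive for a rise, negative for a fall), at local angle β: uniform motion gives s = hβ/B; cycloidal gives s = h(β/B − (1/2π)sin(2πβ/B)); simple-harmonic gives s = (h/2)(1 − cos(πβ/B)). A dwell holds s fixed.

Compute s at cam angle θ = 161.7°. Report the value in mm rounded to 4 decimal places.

seg 1 [0°–20.4°] cycloidal, h=29: full span → s += 29 → s = 29.0000
seg 2 [20.4°–130.5°] uniform, h=25: full span → s += 25 → s = 54.0000
seg 3 [130.5°–203.5°] simple-harmonic, h=-13: θ=161.7° here. β=31.2, B=73. -13/2·(1 − cos(π·0.4274)) = -5.0302 → s = 48.9698

48.9698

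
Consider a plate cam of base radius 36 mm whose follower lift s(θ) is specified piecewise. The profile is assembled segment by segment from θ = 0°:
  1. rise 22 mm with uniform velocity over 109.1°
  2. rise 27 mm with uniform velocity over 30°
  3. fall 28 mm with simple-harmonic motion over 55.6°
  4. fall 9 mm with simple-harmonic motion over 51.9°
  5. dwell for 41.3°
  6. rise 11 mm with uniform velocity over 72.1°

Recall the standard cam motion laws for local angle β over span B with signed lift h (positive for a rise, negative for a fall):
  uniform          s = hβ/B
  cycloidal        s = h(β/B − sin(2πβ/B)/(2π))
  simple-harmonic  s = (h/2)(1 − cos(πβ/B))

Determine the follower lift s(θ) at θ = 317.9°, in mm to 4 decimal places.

seg 1 [0°–109.1°] uniform, h=22: full span → s += 22 → s = 22.0000
seg 2 [109.1°–139.1°] uniform, h=27: full span → s += 27 → s = 49.0000
seg 3 [139.1°–194.7°] simple-harmonic, h=-28: full span → s += -28 → s = 21.0000
seg 4 [194.7°–246.6°] simple-harmonic, h=-9: full span → s += -9 → s = 12.0000
seg 5 [246.6°–287.9°] dwell: s stays 12.0000
seg 6 [287.9°–360°] uniform, h=11: θ=317.9° here. β=30, B=72.1. 11·30/72.1 = 4.5770 → s = 16.5770

16.5770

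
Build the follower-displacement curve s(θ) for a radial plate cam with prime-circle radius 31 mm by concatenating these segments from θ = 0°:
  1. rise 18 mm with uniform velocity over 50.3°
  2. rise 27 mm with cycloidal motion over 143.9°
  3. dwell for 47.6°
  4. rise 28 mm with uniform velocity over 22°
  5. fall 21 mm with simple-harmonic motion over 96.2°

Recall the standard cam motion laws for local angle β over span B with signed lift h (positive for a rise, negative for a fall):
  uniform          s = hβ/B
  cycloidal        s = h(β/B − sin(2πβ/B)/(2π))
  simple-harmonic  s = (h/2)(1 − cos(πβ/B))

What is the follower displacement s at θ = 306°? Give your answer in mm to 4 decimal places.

seg 1 [0°–50.3°] uniform, h=18: full span → s += 18 → s = 18.0000
seg 2 [50.3°–194.2°] cycloidal, h=27: full span → s += 27 → s = 45.0000
seg 3 [194.2°–241.8°] dwell: s stays 45.0000
seg 4 [241.8°–263.8°] uniform, h=28: full span → s += 28 → s = 73.0000
seg 5 [263.8°–360°] simple-harmonic, h=-21: θ=306° here. β=42.2, B=96.2. -21/2·(1 − cos(π·0.4387)) = -8.4894 → s = 64.5106

64.5106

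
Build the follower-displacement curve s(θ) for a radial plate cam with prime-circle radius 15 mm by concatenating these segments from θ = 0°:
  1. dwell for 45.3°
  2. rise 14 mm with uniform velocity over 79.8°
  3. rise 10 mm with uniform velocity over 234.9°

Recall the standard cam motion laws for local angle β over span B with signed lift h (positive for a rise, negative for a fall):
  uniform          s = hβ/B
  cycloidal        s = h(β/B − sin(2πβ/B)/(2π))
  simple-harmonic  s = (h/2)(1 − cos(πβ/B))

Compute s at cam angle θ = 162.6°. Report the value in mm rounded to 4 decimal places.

seg 1 [0°–45.3°] dwell: s stays 0.0000
seg 2 [45.3°–125.1°] uniform, h=14: full span → s += 14 → s = 14.0000
seg 3 [125.1°–360°] uniform, h=10: θ=162.6° here. β=37.5, B=234.9. 10·37.5/234.9 = 1.5964 → s = 15.5964

15.5964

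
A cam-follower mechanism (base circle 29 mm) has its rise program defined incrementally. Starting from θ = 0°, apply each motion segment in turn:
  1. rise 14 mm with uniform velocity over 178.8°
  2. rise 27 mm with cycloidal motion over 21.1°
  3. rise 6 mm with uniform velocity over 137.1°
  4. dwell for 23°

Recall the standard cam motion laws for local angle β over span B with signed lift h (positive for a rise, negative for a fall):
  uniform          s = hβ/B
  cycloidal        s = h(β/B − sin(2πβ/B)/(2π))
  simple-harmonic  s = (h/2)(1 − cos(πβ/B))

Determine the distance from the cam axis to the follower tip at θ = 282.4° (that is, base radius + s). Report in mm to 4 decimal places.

seg 1 [0°–178.8°] uniform, h=14: full span → s += 14 → s = 14.0000
seg 2 [178.8°–199.9°] cycloidal, h=27: full span → s += 27 → s = 41.0000
seg 3 [199.9°–337°] uniform, h=6: θ=282.4° here. β=82.5, B=137.1. 6·82.5/137.1 = 3.6105 → s = 44.6105
radial distance = base radius + s = 29 + 44.6105 = 73.6105

73.6105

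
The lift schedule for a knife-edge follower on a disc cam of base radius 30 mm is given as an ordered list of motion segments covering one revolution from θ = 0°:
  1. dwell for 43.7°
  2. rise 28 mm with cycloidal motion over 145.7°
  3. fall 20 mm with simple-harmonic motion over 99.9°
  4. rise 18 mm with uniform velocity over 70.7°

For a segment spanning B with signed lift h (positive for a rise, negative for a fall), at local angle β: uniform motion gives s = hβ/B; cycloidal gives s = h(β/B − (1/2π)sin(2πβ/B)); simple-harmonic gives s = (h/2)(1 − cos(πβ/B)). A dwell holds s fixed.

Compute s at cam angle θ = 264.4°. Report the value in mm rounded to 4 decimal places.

seg 1 [0°–43.7°] dwell: s stays 0.0000
seg 2 [43.7°–189.4°] cycloidal, h=28: full span → s += 28 → s = 28.0000
seg 3 [189.4°–289.3°] simple-harmonic, h=-20: θ=264.4° here. β=75, B=99.9. -20/2·(1 − cos(π·0.7508)) = -17.0877 → s = 10.9123

10.9123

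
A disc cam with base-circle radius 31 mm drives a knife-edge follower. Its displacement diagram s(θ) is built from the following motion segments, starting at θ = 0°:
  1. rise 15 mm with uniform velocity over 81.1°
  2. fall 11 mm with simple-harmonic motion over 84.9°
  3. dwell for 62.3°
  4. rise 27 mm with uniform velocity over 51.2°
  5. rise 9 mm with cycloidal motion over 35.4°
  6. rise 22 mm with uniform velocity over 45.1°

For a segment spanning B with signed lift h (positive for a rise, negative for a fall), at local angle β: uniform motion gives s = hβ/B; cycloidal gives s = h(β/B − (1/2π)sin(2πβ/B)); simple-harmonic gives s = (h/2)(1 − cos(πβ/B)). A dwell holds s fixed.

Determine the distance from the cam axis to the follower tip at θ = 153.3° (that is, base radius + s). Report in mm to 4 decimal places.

seg 1 [0°–81.1°] uniform, h=15: full span → s += 15 → s = 15.0000
seg 2 [81.1°–166°] simple-harmonic, h=-11: θ=153.3° here. β=72.2, B=84.9. -11/2·(1 − cos(π·0.8504)) = -10.4038 → s = 4.5962
radial distance = base radius + s = 31 + 4.5962 = 35.5962

35.5962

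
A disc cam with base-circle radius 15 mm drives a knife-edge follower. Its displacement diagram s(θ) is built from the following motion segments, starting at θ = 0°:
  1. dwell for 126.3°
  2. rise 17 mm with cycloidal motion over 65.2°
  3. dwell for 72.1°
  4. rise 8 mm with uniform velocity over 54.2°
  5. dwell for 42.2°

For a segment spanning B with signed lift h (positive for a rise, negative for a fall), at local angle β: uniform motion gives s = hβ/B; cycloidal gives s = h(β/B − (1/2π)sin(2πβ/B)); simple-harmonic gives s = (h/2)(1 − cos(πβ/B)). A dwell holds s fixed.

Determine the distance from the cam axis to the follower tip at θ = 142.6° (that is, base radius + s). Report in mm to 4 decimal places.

seg 1 [0°–126.3°] dwell: s stays 0.0000
seg 2 [126.3°–191.5°] cycloidal, h=17: θ=142.6° here. β=16.3, B=65.2. 17·(0.2500 − sin(2π·0.2500)/(2π)) = 1.5444 → s = 1.5444
radial distance = base radius + s = 15 + 1.5444 = 16.5444

16.5444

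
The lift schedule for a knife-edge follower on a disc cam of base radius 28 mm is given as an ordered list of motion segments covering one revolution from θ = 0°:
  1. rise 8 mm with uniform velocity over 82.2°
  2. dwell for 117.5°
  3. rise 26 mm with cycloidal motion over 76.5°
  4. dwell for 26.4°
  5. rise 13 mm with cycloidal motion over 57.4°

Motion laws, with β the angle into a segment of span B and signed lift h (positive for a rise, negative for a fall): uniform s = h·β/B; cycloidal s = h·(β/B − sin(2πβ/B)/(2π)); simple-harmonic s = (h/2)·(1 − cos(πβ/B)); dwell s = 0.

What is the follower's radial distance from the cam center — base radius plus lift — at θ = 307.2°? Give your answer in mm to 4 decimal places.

seg 1 [0°–82.2°] uniform, h=8: full span → s += 8 → s = 8.0000
seg 2 [82.2°–199.7°] dwell: s stays 8.0000
seg 3 [199.7°–276.2°] cycloidal, h=26: full span → s += 26 → s = 34.0000
seg 4 [276.2°–302.6°] dwell: s stays 34.0000
seg 5 [302.6°–360°] cycloidal, h=13: θ=307.2° here. β=4.6, B=57.4. 13·(0.0801 − sin(2π·0.0801)/(2π)) = 0.0435 → s = 34.0435
radial distance = base radius + s = 28 + 34.0435 = 62.0435

62.0435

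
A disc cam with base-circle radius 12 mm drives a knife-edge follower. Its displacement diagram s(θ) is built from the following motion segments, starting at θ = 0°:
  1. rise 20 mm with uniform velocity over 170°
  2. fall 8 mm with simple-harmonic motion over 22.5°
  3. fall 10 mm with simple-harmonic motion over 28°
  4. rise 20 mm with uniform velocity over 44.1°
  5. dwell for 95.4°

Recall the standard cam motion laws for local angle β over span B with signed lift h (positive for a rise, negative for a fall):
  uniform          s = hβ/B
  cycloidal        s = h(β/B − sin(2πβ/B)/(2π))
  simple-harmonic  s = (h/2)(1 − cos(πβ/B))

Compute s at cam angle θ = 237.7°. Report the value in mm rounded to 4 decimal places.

seg 1 [0°–170°] uniform, h=20: full span → s += 20 → s = 20.0000
seg 2 [170°–192.5°] simple-harmonic, h=-8: full span → s += -8 → s = 12.0000
seg 3 [192.5°–220.5°] simple-harmonic, h=-10: full span → s += -10 → s = 2.0000
seg 4 [220.5°–264.6°] uniform, h=20: θ=237.7° here. β=17.2, B=44.1. 20·17.2/44.1 = 7.8005 → s = 9.8005

9.8005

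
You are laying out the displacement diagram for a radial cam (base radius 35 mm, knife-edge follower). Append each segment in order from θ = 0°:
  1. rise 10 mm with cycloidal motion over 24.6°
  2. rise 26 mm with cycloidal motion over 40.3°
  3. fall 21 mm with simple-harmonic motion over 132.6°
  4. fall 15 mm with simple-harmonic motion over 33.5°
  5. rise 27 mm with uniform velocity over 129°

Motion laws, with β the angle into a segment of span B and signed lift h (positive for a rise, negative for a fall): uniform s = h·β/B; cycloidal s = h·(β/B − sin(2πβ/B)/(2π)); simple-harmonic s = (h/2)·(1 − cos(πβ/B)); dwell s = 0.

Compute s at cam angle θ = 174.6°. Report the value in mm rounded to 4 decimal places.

seg 1 [0°–24.6°] cycloidal, h=10: full span → s += 10 → s = 10.0000
seg 2 [24.6°–64.9°] cycloidal, h=26: full span → s += 26 → s = 36.0000
seg 3 [64.9°–197.5°] simple-harmonic, h=-21: θ=174.6° here. β=109.7, B=132.6. -21/2·(1 − cos(π·0.8273)) = -19.4921 → s = 16.5079

16.5079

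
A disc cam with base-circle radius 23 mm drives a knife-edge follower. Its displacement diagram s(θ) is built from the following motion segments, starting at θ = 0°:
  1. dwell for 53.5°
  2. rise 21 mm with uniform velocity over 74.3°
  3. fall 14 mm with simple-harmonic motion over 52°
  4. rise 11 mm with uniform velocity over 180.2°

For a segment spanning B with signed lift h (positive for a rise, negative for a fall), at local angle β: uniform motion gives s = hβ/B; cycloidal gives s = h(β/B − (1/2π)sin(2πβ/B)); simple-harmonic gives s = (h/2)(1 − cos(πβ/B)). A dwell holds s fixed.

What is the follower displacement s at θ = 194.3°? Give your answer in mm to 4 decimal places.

seg 1 [0°–53.5°] dwell: s stays 0.0000
seg 2 [53.5°–127.8°] uniform, h=21: full span → s += 21 → s = 21.0000
seg 3 [127.8°–179.8°] simple-harmonic, h=-14: full span → s += -14 → s = 7.0000
seg 4 [179.8°–360°] uniform, h=11: θ=194.3° here. β=14.5, B=180.2. 11·14.5/180.2 = 0.8851 → s = 7.8851

7.8851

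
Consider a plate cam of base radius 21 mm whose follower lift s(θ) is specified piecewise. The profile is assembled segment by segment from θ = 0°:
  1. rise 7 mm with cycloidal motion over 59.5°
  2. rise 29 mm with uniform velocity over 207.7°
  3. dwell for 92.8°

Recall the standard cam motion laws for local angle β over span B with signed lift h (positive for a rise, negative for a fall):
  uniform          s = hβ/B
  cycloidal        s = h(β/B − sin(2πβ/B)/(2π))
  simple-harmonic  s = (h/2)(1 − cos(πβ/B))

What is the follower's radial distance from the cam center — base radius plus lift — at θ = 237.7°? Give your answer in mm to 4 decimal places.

seg 1 [0°–59.5°] cycloidal, h=7: full span → s += 7 → s = 7.0000
seg 2 [59.5°–267.2°] uniform, h=29: θ=237.7° here. β=178.2, B=207.7. 29·178.2/207.7 = 24.8811 → s = 31.8811
radial distance = base radius + s = 21 + 31.8811 = 52.8811

52.8811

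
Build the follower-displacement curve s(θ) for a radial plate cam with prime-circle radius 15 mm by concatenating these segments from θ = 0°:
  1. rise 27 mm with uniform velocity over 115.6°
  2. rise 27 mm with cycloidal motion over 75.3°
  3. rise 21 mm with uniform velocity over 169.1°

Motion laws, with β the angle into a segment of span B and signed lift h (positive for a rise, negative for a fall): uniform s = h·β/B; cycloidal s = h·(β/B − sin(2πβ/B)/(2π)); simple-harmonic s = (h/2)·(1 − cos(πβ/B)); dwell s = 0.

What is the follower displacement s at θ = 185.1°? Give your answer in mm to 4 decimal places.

seg 1 [0°–115.6°] uniform, h=27: full span → s += 27 → s = 27.0000
seg 2 [115.6°–190.9°] cycloidal, h=27: θ=185.1° here. β=69.5, B=75.3. 27·(0.9230 − sin(2π·0.9230)/(2π)) = 26.9198 → s = 53.9198

53.9198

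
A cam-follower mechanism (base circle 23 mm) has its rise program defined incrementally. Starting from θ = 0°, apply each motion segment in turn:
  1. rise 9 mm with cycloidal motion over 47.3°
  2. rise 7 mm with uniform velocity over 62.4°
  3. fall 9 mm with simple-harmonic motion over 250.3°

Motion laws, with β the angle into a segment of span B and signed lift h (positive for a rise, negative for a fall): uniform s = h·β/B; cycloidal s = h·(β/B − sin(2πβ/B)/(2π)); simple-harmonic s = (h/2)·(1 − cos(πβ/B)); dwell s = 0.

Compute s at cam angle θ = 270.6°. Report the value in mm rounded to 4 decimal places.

seg 1 [0°–47.3°] cycloidal, h=9: full span → s += 9 → s = 9.0000
seg 2 [47.3°–109.7°] uniform, h=7: full span → s += 7 → s = 16.0000
seg 3 [109.7°–360°] simple-harmonic, h=-9: θ=270.6° here. β=160.9, B=250.3. -9/2·(1 − cos(π·0.6428)) = -6.4521 → s = 9.5479

9.5479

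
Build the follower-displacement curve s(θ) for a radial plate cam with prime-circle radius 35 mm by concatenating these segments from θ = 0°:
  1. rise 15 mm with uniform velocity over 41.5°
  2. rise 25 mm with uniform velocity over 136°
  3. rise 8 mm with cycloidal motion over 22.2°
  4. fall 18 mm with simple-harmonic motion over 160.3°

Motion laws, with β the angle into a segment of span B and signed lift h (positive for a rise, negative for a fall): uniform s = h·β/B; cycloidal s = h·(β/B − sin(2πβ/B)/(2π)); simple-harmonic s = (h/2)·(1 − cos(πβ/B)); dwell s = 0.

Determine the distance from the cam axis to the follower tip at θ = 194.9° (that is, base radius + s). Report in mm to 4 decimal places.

seg 1 [0°–41.5°] uniform, h=15: full span → s += 15 → s = 15.0000
seg 2 [41.5°–177.5°] uniform, h=25: full span → s += 25 → s = 40.0000
seg 3 [177.5°–199.7°] cycloidal, h=8: θ=194.9° here. β=17.4, B=22.2. 8·(0.7838 − sin(2π·0.7838)/(2π)) = 7.5149 → s = 47.5149
radial distance = base radius + s = 35 + 47.5149 = 82.5149

82.5149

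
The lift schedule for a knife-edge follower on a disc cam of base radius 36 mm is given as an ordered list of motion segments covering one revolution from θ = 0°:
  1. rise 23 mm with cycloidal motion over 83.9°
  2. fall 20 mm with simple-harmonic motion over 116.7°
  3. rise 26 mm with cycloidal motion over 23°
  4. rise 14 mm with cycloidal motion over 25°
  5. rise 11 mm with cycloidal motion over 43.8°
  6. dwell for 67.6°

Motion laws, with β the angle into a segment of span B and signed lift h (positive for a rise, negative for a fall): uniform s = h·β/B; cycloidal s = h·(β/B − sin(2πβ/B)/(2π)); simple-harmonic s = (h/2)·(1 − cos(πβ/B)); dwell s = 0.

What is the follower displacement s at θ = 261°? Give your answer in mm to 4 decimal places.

seg 1 [0°–83.9°] cycloidal, h=23: full span → s += 23 → s = 23.0000
seg 2 [83.9°–200.6°] simple-harmonic, h=-20: full span → s += -20 → s = 3.0000
seg 3 [200.6°–223.6°] cycloidal, h=26: full span → s += 26 → s = 29.0000
seg 4 [223.6°–248.6°] cycloidal, h=14: full span → s += 14 → s = 43.0000
seg 5 [248.6°–292.4°] cycloidal, h=11: θ=261° here. β=12.4, B=43.8. 11·(0.2831 − sin(2π·0.2831)/(2π)) = 1.4012 → s = 44.4012

44.4012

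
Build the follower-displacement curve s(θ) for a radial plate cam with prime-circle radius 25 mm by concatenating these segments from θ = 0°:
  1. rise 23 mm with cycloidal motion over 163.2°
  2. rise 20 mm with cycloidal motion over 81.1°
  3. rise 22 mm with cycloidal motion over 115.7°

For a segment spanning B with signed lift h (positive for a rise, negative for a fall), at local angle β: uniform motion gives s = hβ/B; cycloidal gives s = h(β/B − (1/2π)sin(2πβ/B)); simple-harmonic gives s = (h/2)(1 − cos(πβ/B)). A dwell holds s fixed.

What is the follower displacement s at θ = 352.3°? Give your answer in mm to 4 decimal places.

seg 1 [0°–163.2°] cycloidal, h=23: full span → s += 23 → s = 23.0000
seg 2 [163.2°–244.3°] cycloidal, h=20: full span → s += 20 → s = 43.0000
seg 3 [244.3°–360°] cycloidal, h=22: θ=352.3° here. β=108, B=115.7. 22·(0.9334 − sin(2π·0.9334)/(2π)) = 21.9577 → s = 64.9577

64.9577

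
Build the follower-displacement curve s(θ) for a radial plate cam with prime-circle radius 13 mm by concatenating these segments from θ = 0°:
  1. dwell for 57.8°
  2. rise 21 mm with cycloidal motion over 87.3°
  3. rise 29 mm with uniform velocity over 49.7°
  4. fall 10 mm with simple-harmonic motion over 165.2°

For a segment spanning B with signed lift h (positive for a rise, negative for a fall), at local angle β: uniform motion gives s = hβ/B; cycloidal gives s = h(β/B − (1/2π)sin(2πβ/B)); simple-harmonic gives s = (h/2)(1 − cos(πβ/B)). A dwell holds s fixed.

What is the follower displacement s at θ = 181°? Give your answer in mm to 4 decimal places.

seg 1 [0°–57.8°] dwell: s stays 0.0000
seg 2 [57.8°–145.1°] cycloidal, h=21: full span → s += 21 → s = 21.0000
seg 3 [145.1°–194.8°] uniform, h=29: θ=181° here. β=35.9, B=49.7. 29·35.9/49.7 = 20.9477 → s = 41.9477

41.9477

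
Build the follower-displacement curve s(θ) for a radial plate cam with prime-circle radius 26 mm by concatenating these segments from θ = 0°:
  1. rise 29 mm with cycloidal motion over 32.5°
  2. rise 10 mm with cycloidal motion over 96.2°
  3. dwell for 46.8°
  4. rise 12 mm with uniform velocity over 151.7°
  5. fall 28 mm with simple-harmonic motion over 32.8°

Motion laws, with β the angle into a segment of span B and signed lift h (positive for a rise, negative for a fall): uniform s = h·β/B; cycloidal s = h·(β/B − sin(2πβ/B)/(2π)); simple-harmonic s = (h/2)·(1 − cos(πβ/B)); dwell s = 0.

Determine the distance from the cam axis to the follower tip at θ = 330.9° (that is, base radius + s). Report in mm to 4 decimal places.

seg 1 [0°–32.5°] cycloidal, h=29: full span → s += 29 → s = 29.0000
seg 2 [32.5°–128.7°] cycloidal, h=10: full span → s += 10 → s = 39.0000
seg 3 [128.7°–175.5°] dwell: s stays 39.0000
seg 4 [175.5°–327.2°] uniform, h=12: full span → s += 12 → s = 51.0000
seg 5 [327.2°–360°] simple-harmonic, h=-28: θ=330.9° here. β=3.7, B=32.8. -28/2·(1 − cos(π·0.1128)) = -0.8700 → s = 50.1300
radial distance = base radius + s = 26 + 50.1300 = 76.1300

76.1300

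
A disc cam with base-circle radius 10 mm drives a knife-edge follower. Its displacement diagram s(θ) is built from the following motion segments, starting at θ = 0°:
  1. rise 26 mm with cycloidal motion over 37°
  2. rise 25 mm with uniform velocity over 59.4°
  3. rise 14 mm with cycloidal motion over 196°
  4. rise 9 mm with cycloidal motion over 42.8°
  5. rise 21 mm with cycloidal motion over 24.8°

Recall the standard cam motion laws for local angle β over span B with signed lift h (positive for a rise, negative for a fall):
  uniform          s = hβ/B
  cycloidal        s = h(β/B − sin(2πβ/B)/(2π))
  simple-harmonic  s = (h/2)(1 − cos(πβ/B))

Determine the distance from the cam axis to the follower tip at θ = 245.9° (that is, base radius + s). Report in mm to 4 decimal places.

seg 1 [0°–37°] cycloidal, h=26: full span → s += 26 → s = 26.0000
seg 2 [37°–96.4°] uniform, h=25: full span → s += 25 → s = 51.0000
seg 3 [96.4°–292.4°] cycloidal, h=14: θ=245.9° here. β=149.5, B=196. 14·(0.7628 − sin(2π·0.7628)/(2π)) = 12.8996 → s = 63.8996
radial distance = base radius + s = 10 + 63.8996 = 73.8996

73.8996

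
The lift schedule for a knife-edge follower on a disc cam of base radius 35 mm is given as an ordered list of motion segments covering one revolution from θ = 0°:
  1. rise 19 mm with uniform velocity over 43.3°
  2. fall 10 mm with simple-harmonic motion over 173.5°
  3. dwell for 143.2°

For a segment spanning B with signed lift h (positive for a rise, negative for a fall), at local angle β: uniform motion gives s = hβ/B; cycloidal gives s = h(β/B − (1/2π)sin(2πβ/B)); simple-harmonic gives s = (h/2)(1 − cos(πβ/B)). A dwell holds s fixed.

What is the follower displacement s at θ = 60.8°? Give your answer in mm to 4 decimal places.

seg 1 [0°–43.3°] uniform, h=19: full span → s += 19 → s = 19.0000
seg 2 [43.3°–216.8°] simple-harmonic, h=-10: θ=60.8° here. β=17.5, B=173.5. -10/2·(1 − cos(π·0.1009)) = -0.2489 → s = 18.7511

18.7511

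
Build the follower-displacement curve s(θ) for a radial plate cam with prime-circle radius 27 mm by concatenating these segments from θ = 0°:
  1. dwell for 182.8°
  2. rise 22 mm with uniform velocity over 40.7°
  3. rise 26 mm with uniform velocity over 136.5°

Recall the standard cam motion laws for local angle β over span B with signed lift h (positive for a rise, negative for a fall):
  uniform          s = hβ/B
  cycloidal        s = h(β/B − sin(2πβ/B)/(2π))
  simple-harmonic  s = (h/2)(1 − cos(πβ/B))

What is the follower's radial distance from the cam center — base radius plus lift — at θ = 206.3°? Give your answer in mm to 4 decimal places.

seg 1 [0°–182.8°] dwell: s stays 0.0000
seg 2 [182.8°–223.5°] uniform, h=22: θ=206.3° here. β=23.5, B=40.7. 22·23.5/40.7 = 12.7027 → s = 12.7027
radial distance = base radius + s = 27 + 12.7027 = 39.7027

39.7027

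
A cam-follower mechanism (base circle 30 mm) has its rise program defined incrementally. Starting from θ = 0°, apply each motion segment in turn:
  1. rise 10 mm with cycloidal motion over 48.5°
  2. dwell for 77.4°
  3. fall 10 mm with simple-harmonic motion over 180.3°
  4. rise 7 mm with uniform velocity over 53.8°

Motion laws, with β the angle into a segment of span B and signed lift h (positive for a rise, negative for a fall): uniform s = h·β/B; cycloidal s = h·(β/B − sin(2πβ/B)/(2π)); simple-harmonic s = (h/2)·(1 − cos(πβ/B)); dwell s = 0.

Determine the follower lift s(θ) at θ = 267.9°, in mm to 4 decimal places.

seg 1 [0°–48.5°] cycloidal, h=10: full span → s += 10 → s = 10.0000
seg 2 [48.5°–125.9°] dwell: s stays 10.0000
seg 3 [125.9°–306.2°] simple-harmonic, h=-10: θ=267.9° here. β=142, B=180.3. -10/2·(1 − cos(π·0.7876)) = -8.9273 → s = 1.0727

1.0727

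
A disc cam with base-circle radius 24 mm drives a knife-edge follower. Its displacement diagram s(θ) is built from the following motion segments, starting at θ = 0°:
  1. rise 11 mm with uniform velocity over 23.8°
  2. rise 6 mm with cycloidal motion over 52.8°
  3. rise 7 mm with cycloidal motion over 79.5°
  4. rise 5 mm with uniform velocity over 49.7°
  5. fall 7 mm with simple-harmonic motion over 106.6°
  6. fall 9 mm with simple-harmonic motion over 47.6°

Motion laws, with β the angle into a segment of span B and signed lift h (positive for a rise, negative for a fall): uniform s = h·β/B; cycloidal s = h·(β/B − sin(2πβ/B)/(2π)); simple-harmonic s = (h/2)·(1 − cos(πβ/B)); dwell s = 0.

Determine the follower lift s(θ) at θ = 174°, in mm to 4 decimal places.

seg 1 [0°–23.8°] uniform, h=11: full span → s += 11 → s = 11.0000
seg 2 [23.8°–76.6°] cycloidal, h=6: full span → s += 6 → s = 17.0000
seg 3 [76.6°–156.1°] cycloidal, h=7: full span → s += 7 → s = 24.0000
seg 4 [156.1°–205.8°] uniform, h=5: θ=174° here. β=17.9, B=49.7. 5·17.9/49.7 = 1.8008 → s = 25.8008

25.8008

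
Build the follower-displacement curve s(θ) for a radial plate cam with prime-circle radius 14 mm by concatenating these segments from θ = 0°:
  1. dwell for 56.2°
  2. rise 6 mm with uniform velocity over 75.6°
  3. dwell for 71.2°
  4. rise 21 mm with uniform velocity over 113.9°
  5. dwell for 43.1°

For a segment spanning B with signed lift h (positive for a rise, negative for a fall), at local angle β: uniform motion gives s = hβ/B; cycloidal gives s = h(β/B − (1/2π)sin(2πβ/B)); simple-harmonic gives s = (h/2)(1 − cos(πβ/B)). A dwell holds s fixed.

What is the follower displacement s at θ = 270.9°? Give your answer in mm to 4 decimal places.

seg 1 [0°–56.2°] dwell: s stays 0.0000
seg 2 [56.2°–131.8°] uniform, h=6: full span → s += 6 → s = 6.0000
seg 3 [131.8°–203°] dwell: s stays 6.0000
seg 4 [203°–316.9°] uniform, h=21: θ=270.9° here. β=67.9, B=113.9. 21·67.9/113.9 = 12.5189 → s = 18.5189

18.5189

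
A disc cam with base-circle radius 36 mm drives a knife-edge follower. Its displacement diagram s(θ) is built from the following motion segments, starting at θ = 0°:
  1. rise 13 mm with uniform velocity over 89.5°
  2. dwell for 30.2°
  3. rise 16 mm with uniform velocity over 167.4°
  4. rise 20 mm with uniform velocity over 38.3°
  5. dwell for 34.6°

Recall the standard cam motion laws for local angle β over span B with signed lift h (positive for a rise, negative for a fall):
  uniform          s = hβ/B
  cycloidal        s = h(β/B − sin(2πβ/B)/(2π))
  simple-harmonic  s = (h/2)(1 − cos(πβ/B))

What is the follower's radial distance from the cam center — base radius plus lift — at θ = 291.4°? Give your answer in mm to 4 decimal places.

seg 1 [0°–89.5°] uniform, h=13: full span → s += 13 → s = 13.0000
seg 2 [89.5°–119.7°] dwell: s stays 13.0000
seg 3 [119.7°–287.1°] uniform, h=16: full span → s += 16 → s = 29.0000
seg 4 [287.1°–325.4°] uniform, h=20: θ=291.4° here. β=4.3, B=38.3. 20·4.3/38.3 = 2.2454 → s = 31.2454
radial distance = base radius + s = 36 + 31.2454 = 67.2454

67.2454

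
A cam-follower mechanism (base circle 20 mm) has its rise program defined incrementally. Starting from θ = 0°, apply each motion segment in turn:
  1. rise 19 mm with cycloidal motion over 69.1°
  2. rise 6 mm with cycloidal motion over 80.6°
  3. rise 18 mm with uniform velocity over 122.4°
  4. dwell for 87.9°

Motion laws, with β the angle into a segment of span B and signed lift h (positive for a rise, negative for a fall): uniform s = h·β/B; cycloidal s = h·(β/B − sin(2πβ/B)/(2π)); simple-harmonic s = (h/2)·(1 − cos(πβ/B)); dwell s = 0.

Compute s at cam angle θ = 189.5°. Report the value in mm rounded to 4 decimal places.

seg 1 [0°–69.1°] cycloidal, h=19: full span → s += 19 → s = 19.0000
seg 2 [69.1°–149.7°] cycloidal, h=6: full span → s += 6 → s = 25.0000
seg 3 [149.7°–272.1°] uniform, h=18: θ=189.5° here. β=39.8, B=122.4. 18·39.8/122.4 = 5.8529 → s = 30.8529

30.8529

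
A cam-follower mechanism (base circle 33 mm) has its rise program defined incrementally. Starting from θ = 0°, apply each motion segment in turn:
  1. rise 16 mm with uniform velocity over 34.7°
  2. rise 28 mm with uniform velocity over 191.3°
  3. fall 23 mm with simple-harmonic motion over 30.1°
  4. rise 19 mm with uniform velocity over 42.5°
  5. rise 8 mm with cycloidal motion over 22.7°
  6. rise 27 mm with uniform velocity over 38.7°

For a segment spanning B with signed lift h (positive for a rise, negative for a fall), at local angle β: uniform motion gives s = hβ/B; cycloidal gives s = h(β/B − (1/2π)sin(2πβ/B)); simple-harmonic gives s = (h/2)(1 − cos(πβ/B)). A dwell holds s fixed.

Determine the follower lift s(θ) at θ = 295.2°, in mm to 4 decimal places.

seg 1 [0°–34.7°] uniform, h=16: full span → s += 16 → s = 16.0000
seg 2 [34.7°–226°] uniform, h=28: full span → s += 28 → s = 44.0000
seg 3 [226°–256.1°] simple-harmonic, h=-23: full span → s += -23 → s = 21.0000
seg 4 [256.1°–298.6°] uniform, h=19: θ=295.2° here. β=39.1, B=42.5. 19·39.1/42.5 = 17.4800 → s = 38.4800

38.4800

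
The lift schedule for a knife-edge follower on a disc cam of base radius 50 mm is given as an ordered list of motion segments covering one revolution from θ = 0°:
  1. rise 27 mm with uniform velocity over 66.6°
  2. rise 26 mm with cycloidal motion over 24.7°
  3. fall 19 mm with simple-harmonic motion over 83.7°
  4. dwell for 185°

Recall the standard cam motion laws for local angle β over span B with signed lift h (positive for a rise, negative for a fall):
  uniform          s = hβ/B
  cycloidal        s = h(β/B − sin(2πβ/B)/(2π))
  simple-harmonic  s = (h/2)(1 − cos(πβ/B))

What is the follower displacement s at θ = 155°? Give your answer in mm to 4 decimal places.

seg 1 [0°–66.6°] uniform, h=27: full span → s += 27 → s = 27.0000
seg 2 [66.6°–91.3°] cycloidal, h=26: full span → s += 26 → s = 53.0000
seg 3 [91.3°–175°] simple-harmonic, h=-19: θ=155° here. β=63.7, B=83.7. -19/2·(1 − cos(π·0.7611)) = -16.4466 → s = 36.5534

36.5534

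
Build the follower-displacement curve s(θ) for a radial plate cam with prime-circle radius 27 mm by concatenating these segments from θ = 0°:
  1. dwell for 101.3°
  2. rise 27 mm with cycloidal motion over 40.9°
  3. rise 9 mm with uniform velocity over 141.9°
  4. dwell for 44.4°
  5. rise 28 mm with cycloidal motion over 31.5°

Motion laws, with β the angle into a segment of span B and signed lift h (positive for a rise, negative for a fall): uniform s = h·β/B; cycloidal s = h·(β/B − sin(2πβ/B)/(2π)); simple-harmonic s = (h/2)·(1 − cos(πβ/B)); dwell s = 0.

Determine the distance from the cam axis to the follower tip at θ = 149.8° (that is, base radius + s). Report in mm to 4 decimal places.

seg 1 [0°–101.3°] dwell: s stays 0.0000
seg 2 [101.3°–142.2°] cycloidal, h=27: full span → s += 27 → s = 27.0000
seg 3 [142.2°–284.1°] uniform, h=9: θ=149.8° here. β=7.6, B=141.9. 9·7.6/141.9 = 0.4820 → s = 27.4820
radial distance = base radius + s = 27 + 27.4820 = 54.4820

54.4820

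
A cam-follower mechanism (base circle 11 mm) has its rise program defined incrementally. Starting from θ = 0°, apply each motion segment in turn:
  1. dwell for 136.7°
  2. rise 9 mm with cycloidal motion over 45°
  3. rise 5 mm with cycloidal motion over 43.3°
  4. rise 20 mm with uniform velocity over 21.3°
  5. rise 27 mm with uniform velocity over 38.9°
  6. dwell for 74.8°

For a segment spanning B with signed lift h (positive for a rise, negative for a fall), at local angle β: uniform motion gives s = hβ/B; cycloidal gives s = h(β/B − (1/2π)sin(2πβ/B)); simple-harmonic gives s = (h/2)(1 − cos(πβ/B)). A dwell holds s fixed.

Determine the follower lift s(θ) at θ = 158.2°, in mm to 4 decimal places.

seg 1 [0°–136.7°] dwell: s stays 0.0000
seg 2 [136.7°–181.7°] cycloidal, h=9: θ=158.2° here. β=21.5, B=45. 9·(0.4778 − sin(2π·0.4778)/(2π)) = 4.1006 → s = 4.1006

4.1006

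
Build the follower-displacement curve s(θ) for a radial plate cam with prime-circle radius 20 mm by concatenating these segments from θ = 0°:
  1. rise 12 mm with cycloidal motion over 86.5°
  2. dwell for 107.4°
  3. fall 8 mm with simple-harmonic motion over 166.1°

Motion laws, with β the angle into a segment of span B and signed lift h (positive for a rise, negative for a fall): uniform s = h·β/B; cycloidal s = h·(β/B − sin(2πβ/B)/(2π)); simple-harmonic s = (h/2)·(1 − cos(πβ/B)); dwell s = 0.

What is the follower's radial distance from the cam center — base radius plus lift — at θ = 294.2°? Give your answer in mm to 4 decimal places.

seg 1 [0°–86.5°] cycloidal, h=12: full span → s += 12 → s = 12.0000
seg 2 [86.5°–193.9°] dwell: s stays 12.0000
seg 3 [193.9°–360°] simple-harmonic, h=-8: θ=294.2° here. β=100.3, B=166.1. -8/2·(1 − cos(π·0.6039)) = -5.2820 → s = 6.7180
radial distance = base radius + s = 20 + 6.7180 = 26.7180

26.7180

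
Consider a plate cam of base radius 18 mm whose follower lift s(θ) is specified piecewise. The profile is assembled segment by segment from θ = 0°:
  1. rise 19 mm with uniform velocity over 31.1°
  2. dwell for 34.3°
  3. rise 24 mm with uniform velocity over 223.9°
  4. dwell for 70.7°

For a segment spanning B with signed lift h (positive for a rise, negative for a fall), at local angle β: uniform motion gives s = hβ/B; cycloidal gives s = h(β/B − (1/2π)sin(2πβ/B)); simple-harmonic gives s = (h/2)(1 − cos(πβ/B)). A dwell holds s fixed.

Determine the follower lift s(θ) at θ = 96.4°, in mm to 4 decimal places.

seg 1 [0°–31.1°] uniform, h=19: full span → s += 19 → s = 19.0000
seg 2 [31.1°–65.4°] dwell: s stays 19.0000
seg 3 [65.4°–289.3°] uniform, h=24: θ=96.4° here. β=31, B=223.9. 24·31/223.9 = 3.3229 → s = 22.3229

22.3229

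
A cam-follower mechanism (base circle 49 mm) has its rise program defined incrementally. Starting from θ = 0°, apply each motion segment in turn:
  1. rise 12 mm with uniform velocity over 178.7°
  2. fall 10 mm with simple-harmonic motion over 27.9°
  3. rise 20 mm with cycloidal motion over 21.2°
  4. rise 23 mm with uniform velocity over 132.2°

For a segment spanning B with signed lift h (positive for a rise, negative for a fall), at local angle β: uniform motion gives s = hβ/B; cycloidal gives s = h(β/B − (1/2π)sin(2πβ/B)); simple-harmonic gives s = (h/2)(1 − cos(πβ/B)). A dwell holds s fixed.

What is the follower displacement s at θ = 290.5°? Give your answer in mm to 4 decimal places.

seg 1 [0°–178.7°] uniform, h=12: full span → s += 12 → s = 12.0000
seg 2 [178.7°–206.6°] simple-harmonic, h=-10: full span → s += -10 → s = 2.0000
seg 3 [206.6°–227.8°] cycloidal, h=20: full span → s += 20 → s = 22.0000
seg 4 [227.8°–360°] uniform, h=23: θ=290.5° here. β=62.7, B=132.2. 23·62.7/132.2 = 10.9085 → s = 32.9085

32.9085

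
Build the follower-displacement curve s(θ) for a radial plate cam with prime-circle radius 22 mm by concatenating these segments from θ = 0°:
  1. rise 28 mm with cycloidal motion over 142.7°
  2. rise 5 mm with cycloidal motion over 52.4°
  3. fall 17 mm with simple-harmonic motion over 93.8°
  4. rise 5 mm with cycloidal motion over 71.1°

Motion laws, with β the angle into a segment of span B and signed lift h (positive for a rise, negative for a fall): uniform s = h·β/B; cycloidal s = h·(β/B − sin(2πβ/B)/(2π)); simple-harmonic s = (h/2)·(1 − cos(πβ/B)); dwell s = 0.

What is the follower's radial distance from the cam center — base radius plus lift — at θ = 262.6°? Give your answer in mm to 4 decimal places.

seg 1 [0°–142.7°] cycloidal, h=28: full span → s += 28 → s = 28.0000
seg 2 [142.7°–195.1°] cycloidal, h=5: full span → s += 5 → s = 33.0000
seg 3 [195.1°–288.9°] simple-harmonic, h=-17: θ=262.6° here. β=67.5, B=93.8. -17/2·(1 − cos(π·0.7196)) = -13.9102 → s = 19.0898
radial distance = base radius + s = 22 + 19.0898 = 41.0898

41.0898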